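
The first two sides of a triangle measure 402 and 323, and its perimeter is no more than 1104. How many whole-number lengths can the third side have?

Triangle inequality: 79 < x < 725. Perimeter ≤ 1104 gives x ≤ 1104 − 402 − 323 = 379.
So 79 < x ≤ 379; integers 80 through 379: 300 values.

300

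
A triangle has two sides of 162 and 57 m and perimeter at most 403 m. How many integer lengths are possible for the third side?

Triangle inequality: 105 < x < 219. Perimeter ≤ 403 gives x ≤ 403 − 162 − 57 = 184.
So 105 < x ≤ 184; integers 106 through 184: 79 values.

79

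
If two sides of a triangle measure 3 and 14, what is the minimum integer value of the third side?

The third side must be strictly greater than |3 − 14| = 11.
The smallest integer above 11 is 12.

12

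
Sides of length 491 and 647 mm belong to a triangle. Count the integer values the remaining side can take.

981

The third side lies in the open interval (156, 1138).
Integers from 157 to 1137 inclusive: 1137 − 157 + 1 = 981.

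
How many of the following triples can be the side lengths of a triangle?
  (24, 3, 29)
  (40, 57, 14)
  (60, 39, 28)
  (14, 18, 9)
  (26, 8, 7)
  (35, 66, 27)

2

(3,24,29): 3+24 ≤ 29 → not valid
(14,40,57): 14+40 ≤ 57 → not valid
(28,39,60): 28+39 > 60 → valid
(9,14,18): 9+14 > 18 → valid
(7,8,26): 7+8 ≤ 26 → not valid
(27,35,66): 27+35 ≤ 66 → not valid
2 of the 6 triples form a triangle.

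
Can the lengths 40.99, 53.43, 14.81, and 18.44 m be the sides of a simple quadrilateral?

Yes

A quadrilateral exists iff every side is shorter than the sum of the others — equivalently, the longest side is less than the sum of the rest.
Longest side 53.43 < 74.24 (sum of the remaining 3), so yes.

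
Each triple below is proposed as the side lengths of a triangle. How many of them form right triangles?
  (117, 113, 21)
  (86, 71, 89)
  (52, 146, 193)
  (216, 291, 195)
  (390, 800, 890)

(117,113,21): 21²+113² = 13210 < 13689 = 117² → obtuse
(86,71,89): 71²+86² = 12437 > 7921 = 89² → acute
(52,146,193): 52²+146² = 24020 < 37249 = 193² → obtuse
(216,291,195): 195²+216² = 84681 = 291² → right
(390,800,890): 390²+800² = 792100 = 890² → right
2 of the 5 are right.

2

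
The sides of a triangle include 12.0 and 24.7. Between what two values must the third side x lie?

12.7 < x < 36.7

By the triangle inequality, x must be less than 12.0 + 24.7 = 36.7 and greater than |12.0 − 24.7| = 12.7.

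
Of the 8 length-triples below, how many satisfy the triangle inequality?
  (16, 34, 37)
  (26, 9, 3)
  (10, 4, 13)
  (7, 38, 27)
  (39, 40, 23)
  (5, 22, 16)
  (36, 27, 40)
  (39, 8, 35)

(16,34,37): 16+34 > 37 → valid
(3,9,26): 3+9 ≤ 26 → not valid
(4,10,13): 4+10 > 13 → valid
(7,27,38): 7+27 ≤ 38 → not valid
(23,39,40): 23+39 > 40 → valid
(5,16,22): 5+16 ≤ 22 → not valid
(27,36,40): 27+36 > 40 → valid
(8,35,39): 8+35 > 39 → valid
5 of the 8 triples form a triangle.

5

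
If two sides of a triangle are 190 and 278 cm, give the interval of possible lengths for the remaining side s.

88 < s < 468

By the triangle inequality, s must be less than 190 + 278 = 468 and greater than |190 − 278| = 88.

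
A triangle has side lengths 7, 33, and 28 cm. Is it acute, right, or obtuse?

Compare the square of the longest side to the sum of squares of the other two: 7² + 28² = 833 < 1089 = 33².

obtuse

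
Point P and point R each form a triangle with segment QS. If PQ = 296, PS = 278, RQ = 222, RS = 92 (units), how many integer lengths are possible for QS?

From triangle PQS: 18 < QS < 574.
From triangle RQS: 130 < QS < 314.
Intersection: 130 < QS < 314, so integers 131 through 313: 183 values.

183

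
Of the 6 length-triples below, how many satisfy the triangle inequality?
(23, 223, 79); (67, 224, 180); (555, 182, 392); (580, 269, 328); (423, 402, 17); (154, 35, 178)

4

(23,79,223): 23+79 ≤ 223 → not valid
(67,180,224): 67+180 > 224 → valid
(182,392,555): 182+392 > 555 → valid
(269,328,580): 269+328 > 580 → valid
(17,402,423): 17+402 ≤ 423 → not valid
(35,154,178): 35+154 > 178 → valid
4 of the 6 triples form a triangle.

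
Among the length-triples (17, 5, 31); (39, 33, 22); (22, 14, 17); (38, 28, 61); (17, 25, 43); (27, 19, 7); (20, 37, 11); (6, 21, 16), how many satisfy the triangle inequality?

4

(5,17,31): 5+17 ≤ 31 → not valid
(22,33,39): 22+33 > 39 → valid
(14,17,22): 14+17 > 22 → valid
(28,38,61): 28+38 > 61 → valid
(17,25,43): 17+25 ≤ 43 → not valid
(7,19,27): 7+19 ≤ 27 → not valid
(11,20,37): 11+20 ≤ 37 → not valid
(6,16,21): 6+16 > 21 → valid
4 of the 8 triples form a triangle.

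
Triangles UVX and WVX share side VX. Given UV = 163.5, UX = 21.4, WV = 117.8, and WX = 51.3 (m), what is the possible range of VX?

142.1 < VX < 169.1

From triangle UVX: |163.5 − 21.4| < VX < 163.5 + 21.4, i.e. 142.1 < VX < 184.9.
From triangle WVX: 66.5 < VX < 169.1.
Both must hold, so VX lies in the intersection.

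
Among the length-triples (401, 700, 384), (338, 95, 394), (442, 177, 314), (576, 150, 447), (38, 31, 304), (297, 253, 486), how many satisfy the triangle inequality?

5

(384,401,700): 384+401 > 700 → valid
(95,338,394): 95+338 > 394 → valid
(177,314,442): 177+314 > 442 → valid
(150,447,576): 150+447 > 576 → valid
(31,38,304): 31+38 ≤ 304 → not valid
(253,297,486): 253+297 > 486 → valid
5 of the 6 triples form a triangle.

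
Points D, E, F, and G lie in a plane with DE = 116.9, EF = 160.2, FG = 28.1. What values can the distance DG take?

15.2 ≤ DG ≤ 305.2

The maximum is all hops collinear in one direction: 116.9 + 160.2 + 28.1 = 305.2.
The longest hop is 160.2; the others sum to 145.0. Folding the others back against it leaves at least 160.2 − 145.0 = 15.2.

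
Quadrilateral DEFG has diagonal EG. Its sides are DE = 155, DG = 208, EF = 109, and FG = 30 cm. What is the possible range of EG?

From triangle DEG: |155 − 208| < EG < 155 + 208, i.e. 53 < EG < 363.
From triangle FEG: 79 < EG < 139.
Both must hold, so EG lies in the intersection.

79 < EG < 139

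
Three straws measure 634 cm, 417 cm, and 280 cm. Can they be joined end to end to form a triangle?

Yes

The longest side is 634, and the other two sum to 697.
Since 697 > 634, the triangle inequality holds.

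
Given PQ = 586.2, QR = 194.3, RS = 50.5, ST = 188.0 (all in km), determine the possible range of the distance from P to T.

153.4 ≤ PT ≤ 1019.0 km

The maximum is all hops collinear in one direction: 586.2 + 194.3 + 50.5 + 188.0 = 1019.0.
The longest hop is 586.2; the others sum to 432.8. Folding the others back against it leaves at least 586.2 − 432.8 = 153.4.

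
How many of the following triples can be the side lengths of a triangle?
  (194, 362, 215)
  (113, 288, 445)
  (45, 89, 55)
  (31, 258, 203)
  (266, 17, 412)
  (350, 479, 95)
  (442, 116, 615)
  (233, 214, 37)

(194,215,362): 194+215 > 362 → valid
(113,288,445): 113+288 ≤ 445 → not valid
(45,55,89): 45+55 > 89 → valid
(31,203,258): 31+203 ≤ 258 → not valid
(17,266,412): 17+266 ≤ 412 → not valid
(95,350,479): 95+350 ≤ 479 → not valid
(116,442,615): 116+442 ≤ 615 → not valid
(37,214,233): 37+214 > 233 → valid
3 of the 8 triples form a triangle.

3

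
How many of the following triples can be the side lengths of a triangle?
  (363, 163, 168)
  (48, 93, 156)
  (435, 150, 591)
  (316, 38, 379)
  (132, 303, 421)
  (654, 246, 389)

1

(163,168,363): 163+168 ≤ 363 → not valid
(48,93,156): 48+93 ≤ 156 → not valid
(150,435,591): 150+435 ≤ 591 → not valid
(38,316,379): 38+316 ≤ 379 → not valid
(132,303,421): 132+303 > 421 → valid
(246,389,654): 246+389 ≤ 654 → not valid
1 of the 6 triples forms a triangle.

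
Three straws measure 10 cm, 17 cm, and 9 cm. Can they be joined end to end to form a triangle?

The longest side is 17, and the other two sum to 19.
Since 19 > 17, the triangle inequality holds.

Yes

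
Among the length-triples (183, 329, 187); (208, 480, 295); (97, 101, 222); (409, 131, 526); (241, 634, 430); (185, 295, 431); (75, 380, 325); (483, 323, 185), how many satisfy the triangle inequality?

7

(183,187,329): 183+187 > 329 → valid
(208,295,480): 208+295 > 480 → valid
(97,101,222): 97+101 ≤ 222 → not valid
(131,409,526): 131+409 > 526 → valid
(241,430,634): 241+430 > 634 → valid
(185,295,431): 185+295 > 431 → valid
(75,325,380): 75+325 > 380 → valid
(185,323,483): 185+323 > 483 → valid
7 of the 8 triples form a triangle.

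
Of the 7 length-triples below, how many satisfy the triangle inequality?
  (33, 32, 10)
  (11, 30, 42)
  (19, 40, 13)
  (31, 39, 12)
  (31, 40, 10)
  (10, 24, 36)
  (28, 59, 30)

(10,32,33): 10+32 > 33 → valid
(11,30,42): 11+30 ≤ 42 → not valid
(13,19,40): 13+19 ≤ 40 → not valid
(12,31,39): 12+31 > 39 → valid
(10,31,40): 10+31 > 40 → valid
(10,24,36): 10+24 ≤ 36 → not valid
(28,30,59): 28+30 ≤ 59 → not valid
3 of the 7 triples form a triangle.

3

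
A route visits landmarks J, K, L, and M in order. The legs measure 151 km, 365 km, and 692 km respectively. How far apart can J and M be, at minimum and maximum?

176 ≤ JM ≤ 1208 km

The maximum is all hops collinear in one direction: 151 + 365 + 692 = 1208.
The longest hop is 692; the others sum to 516. Folding the others back against it leaves at least 692 − 516 = 176.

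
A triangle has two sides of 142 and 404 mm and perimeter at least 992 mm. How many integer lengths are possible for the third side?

Triangle inequality: 262 < x < 546. Perimeter ≥ 992 gives x ≥ 992 − 142 − 404 = 446.
So 446 ≤ x < 546; integers 446 through 545: 100 values.

100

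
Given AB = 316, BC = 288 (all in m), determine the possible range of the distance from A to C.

28 ≤ AC ≤ 604 m

By the triangle inequality, |316 − 288| ≤ AC ≤ 316 + 288.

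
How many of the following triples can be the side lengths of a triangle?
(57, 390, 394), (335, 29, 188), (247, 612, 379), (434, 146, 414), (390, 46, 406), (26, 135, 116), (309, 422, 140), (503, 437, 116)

(57,390,394): 57+390 > 394 → valid
(29,188,335): 29+188 ≤ 335 → not valid
(247,379,612): 247+379 > 612 → valid
(146,414,434): 146+414 > 434 → valid
(46,390,406): 46+390 > 406 → valid
(26,116,135): 26+116 > 135 → valid
(140,309,422): 140+309 > 422 → valid
(116,437,503): 116+437 > 503 → valid
7 of the 8 triples form a triangle.

7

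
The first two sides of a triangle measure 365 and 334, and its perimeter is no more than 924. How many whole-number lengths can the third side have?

194

Triangle inequality: 31 < x < 699. Perimeter ≤ 924 gives x ≤ 924 − 365 − 334 = 225.
So 31 < x ≤ 225; integers 32 through 225: 194 values.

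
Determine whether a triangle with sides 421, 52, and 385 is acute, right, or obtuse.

Compare the square of the longest side to the sum of squares of the other two: 52² + 385² = 150929 < 177241 = 421².

obtuse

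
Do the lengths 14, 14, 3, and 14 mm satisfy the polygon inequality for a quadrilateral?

A quadrilateral exists iff every side is shorter than the sum of the others — equivalently, the longest side is less than the sum of the rest.
Longest side 14 < 31 (sum of the remaining 3), so yes.

Yes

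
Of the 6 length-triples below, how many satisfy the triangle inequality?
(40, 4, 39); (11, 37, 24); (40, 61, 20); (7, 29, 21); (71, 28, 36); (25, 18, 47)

(4,39,40): 4+39 > 40 → valid
(11,24,37): 11+24 ≤ 37 → not valid
(20,40,61): 20+40 ≤ 61 → not valid
(7,21,29): 7+21 ≤ 29 → not valid
(28,36,71): 28+36 ≤ 71 → not valid
(18,25,47): 18+25 ≤ 47 → not valid
1 of the 6 triples forms a triangle.

1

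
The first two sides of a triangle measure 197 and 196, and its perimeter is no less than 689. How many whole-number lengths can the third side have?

97

Triangle inequality: 1 < x < 393. Perimeter ≥ 689 gives x ≥ 689 − 197 − 196 = 296.
So 296 ≤ x < 393; integers 296 through 392: 97 values.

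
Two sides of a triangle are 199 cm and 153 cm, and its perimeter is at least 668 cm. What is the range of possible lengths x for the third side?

Triangle inequality alone gives 46 < x < 352.
The perimeter condition gives x ≥ 668 − 199 − 153 = 316.
Intersecting the two: 316 ≤ x < 352.

316 ≤ x < 352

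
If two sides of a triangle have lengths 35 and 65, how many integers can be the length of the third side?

69

The third side lies in the open interval (30, 100).
Integers from 31 to 99 inclusive: 99 − 31 + 1 = 69.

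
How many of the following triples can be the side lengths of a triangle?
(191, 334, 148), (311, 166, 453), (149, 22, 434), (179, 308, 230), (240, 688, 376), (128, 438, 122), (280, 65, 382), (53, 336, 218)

3

(148,191,334): 148+191 > 334 → valid
(166,311,453): 166+311 > 453 → valid
(22,149,434): 22+149 ≤ 434 → not valid
(179,230,308): 179+230 > 308 → valid
(240,376,688): 240+376 ≤ 688 → not valid
(122,128,438): 122+128 ≤ 438 → not valid
(65,280,382): 65+280 ≤ 382 → not valid
(53,218,336): 53+218 ≤ 336 → not valid
3 of the 8 triples form a triangle.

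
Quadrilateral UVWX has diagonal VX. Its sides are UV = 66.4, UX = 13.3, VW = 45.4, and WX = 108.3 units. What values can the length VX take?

62.9 < VX < 79.7

From triangle UVX: |66.4 − 13.3| < VX < 66.4 + 13.3, i.e. 53.1 < VX < 79.7.
From triangle WVX: 62.9 < VX < 153.7.
Both must hold, so VX lies in the intersection.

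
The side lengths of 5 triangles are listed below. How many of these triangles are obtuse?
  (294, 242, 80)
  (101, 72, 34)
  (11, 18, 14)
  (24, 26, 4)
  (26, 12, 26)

4

(294,242,80): 80²+242² = 64964 < 86436 = 294² → obtuse
(101,72,34): 34²+72² = 6340 < 10201 = 101² → obtuse
(11,18,14): 11²+14² = 317 < 324 = 18² → obtuse
(24,26,4): 4²+24² = 592 < 676 = 26² → obtuse
(26,12,26): 12²+26² = 820 > 676 = 26² → acute
4 of the 5 are obtuse.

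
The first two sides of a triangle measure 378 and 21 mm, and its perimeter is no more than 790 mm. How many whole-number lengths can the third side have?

34

Triangle inequality: 357 < x < 399. Perimeter ≤ 790 gives x ≤ 790 − 378 − 21 = 391.
So 357 < x ≤ 391; integers 358 through 391: 34 values.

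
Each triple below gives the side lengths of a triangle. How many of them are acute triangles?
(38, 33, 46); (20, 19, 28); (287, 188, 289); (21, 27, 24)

3

(38,33,46): 33²+38² = 2533 > 2116 = 46² → acute
(20,19,28): 19²+20² = 761 < 784 = 28² → obtuse
(287,188,289): 188²+287² = 117713 > 83521 = 289² → acute
(21,27,24): 21²+24² = 1017 > 729 = 27² → acute
3 of the 4 are acute.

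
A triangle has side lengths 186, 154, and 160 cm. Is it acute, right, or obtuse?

Compare the square of the longest side to the sum of squares of the other two: 154² + 160² = 49316 > 34596 = 186².

acute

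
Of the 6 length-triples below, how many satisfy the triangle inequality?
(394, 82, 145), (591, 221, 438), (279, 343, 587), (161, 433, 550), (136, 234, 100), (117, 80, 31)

4

(82,145,394): 82+145 ≤ 394 → not valid
(221,438,591): 221+438 > 591 → valid
(279,343,587): 279+343 > 587 → valid
(161,433,550): 161+433 > 550 → valid
(100,136,234): 100+136 > 234 → valid
(31,80,117): 31+80 ≤ 117 → not valid
4 of the 6 triples form a triangle.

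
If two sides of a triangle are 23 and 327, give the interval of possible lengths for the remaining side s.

By the triangle inequality, s must be less than 23 + 327 = 350 and greater than |23 − 327| = 304.

304 < s < 350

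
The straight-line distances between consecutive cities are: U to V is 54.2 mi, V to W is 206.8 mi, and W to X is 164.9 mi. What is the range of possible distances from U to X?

0 ≤ UX ≤ 425.9 mi

The maximum is all hops collinear in one direction: 54.2 + 206.8 + 164.9 = 425.9.
The longest hop is 206.8; the others sum to 219.1. Since 206.8 ≤ 219.1, the path can fold back on itself completely, so the minimum distance is 0.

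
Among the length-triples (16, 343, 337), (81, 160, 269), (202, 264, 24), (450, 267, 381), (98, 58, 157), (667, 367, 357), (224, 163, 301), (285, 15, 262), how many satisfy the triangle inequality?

4

(16,337,343): 16+337 > 343 → valid
(81,160,269): 81+160 ≤ 269 → not valid
(24,202,264): 24+202 ≤ 264 → not valid
(267,381,450): 267+381 > 450 → valid
(58,98,157): 58+98 ≤ 157 → not valid
(357,367,667): 357+367 > 667 → valid
(163,224,301): 163+224 > 301 → valid
(15,262,285): 15+262 ≤ 285 → not valid
4 of the 8 triples form a triangle.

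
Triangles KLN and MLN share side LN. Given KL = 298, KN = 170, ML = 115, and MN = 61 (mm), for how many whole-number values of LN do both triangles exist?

From triangle KLN: 128 < LN < 468.
From triangle MLN: 54 < LN < 176.
Intersection: 128 < LN < 176, so integers 129 through 175: 47 values.

47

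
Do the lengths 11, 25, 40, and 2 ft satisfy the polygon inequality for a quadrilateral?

No

For a quadrilateral, each side must be shorter than the sum of the others.
Here the longest side is 40, but the remaining 3 sides sum to only 38.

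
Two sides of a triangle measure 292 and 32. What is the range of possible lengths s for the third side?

260 < s < 324

By the triangle inequality, s must be less than 292 + 32 = 324 and greater than |292 − 32| = 260.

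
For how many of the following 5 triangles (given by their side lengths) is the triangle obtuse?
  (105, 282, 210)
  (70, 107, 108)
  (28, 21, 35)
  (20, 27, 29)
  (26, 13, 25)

1

(105,282,210): 105²+210² = 55125 < 79524 = 282² → obtuse
(70,107,108): 70²+107² = 16349 > 11664 = 108² → acute
(28,21,35): 21²+28² = 1225 = 35² → right
(20,27,29): 20²+27² = 1129 > 841 = 29² → acute
(26,13,25): 13²+25² = 794 > 676 = 26² → acute
1 of the 5 is obtuse.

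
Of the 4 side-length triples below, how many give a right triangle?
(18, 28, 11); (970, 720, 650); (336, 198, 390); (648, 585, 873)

(18,28,11): 11²+18² = 445 < 784 = 28² → obtuse
(970,720,650): 650²+720² = 940900 = 970² → right
(336,198,390): 198²+336² = 152100 = 390² → right
(648,585,873): 585²+648² = 762129 = 873² → right
3 of the 4 are right.

3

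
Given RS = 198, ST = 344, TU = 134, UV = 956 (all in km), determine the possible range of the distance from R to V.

280 ≤ RV ≤ 1632 km

The maximum is all hops collinear in one direction: 198 + 344 + 134 + 956 = 1632.
The longest hop is 956; the others sum to 676. Folding the others back against it leaves at least 956 − 676 = 280.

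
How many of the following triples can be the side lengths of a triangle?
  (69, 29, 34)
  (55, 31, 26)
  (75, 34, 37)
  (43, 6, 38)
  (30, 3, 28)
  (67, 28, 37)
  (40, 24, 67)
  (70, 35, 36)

(29,34,69): 29+34 ≤ 69 → not valid
(26,31,55): 26+31 > 55 → valid
(34,37,75): 34+37 ≤ 75 → not valid
(6,38,43): 6+38 > 43 → valid
(3,28,30): 3+28 > 30 → valid
(28,37,67): 28+37 ≤ 67 → not valid
(24,40,67): 24+40 ≤ 67 → not valid
(35,36,70): 35+36 > 70 → valid
4 of the 8 triples form a triangle.

4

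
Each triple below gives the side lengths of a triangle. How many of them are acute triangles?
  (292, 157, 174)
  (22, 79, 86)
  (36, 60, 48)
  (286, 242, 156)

1

(292,157,174): 157²+174² = 54925 < 85264 = 292² → obtuse
(22,79,86): 22²+79² = 6725 < 7396 = 86² → obtuse
(36,60,48): 36²+48² = 3600 = 60² → right
(286,242,156): 156²+242² = 82900 > 81796 = 286² → acute
1 of the 4 is acute.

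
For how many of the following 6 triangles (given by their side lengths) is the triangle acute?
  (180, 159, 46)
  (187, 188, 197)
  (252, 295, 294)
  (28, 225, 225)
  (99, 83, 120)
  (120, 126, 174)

(180,159,46): 46²+159² = 27397 < 32400 = 180² → obtuse
(187,188,197): 187²+188² = 70313 > 38809 = 197² → acute
(252,295,294): 252²+294² = 149940 > 87025 = 295² → acute
(28,225,225): 28²+225² = 51409 > 50625 = 225² → acute
(99,83,120): 83²+99² = 16690 > 14400 = 120² → acute
(120,126,174): 120²+126² = 30276 = 174² → right
4 of the 6 are acute.

4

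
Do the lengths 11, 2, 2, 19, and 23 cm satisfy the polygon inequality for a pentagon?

A pentagon exists iff every side is shorter than the sum of the others — equivalently, the longest side is less than the sum of the rest.
Longest side 23 < 34 (sum of the remaining 4), so yes.

Yes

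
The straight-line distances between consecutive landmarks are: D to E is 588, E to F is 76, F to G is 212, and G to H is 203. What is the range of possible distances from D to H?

97 ≤ DH ≤ 1079

The maximum is all hops collinear in one direction: 588 + 76 + 212 + 203 = 1079.
The longest hop is 588; the others sum to 491. Folding the others back against it leaves at least 588 − 491 = 97.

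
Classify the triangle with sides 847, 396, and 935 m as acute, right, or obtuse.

Compare the square of the longest side to the sum of squares of the other two: 396² + 847² = 874225 = 935².

right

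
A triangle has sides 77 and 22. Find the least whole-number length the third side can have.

56

The third side must be strictly greater than |77 − 22| = 55.
The smallest integer above 55 is 56.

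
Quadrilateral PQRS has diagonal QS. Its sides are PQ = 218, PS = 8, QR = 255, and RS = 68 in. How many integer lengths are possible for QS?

15

From triangle PQS: 210 < QS < 226.
From triangle RQS: 187 < QS < 323.
Intersection: 210 < QS < 226, so integers 211 through 225: 15 values.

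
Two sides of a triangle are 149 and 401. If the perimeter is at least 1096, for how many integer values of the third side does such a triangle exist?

4

Triangle inequality: 252 < x < 550. Perimeter ≥ 1096 gives x ≥ 1096 − 149 − 401 = 546.
So 546 ≤ x < 550; integers 546 through 549: 4 values.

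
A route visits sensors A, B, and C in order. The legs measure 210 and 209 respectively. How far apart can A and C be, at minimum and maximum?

By the triangle inequality, |210 − 209| ≤ AC ≤ 210 + 209.

1 ≤ AC ≤ 419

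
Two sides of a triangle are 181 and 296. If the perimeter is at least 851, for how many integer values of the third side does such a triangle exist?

Triangle inequality: 115 < x < 477. Perimeter ≥ 851 gives x ≥ 851 − 181 − 296 = 374.
So 374 ≤ x < 477; integers 374 through 476: 103 values.

103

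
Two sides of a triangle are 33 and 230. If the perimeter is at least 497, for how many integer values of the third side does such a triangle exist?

Triangle inequality: 197 < x < 263. Perimeter ≥ 497 gives x ≥ 497 − 33 − 230 = 234.
So 234 ≤ x < 263; integers 234 through 262: 29 values.

29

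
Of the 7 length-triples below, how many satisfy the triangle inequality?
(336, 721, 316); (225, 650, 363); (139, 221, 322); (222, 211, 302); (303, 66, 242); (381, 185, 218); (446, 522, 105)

5

(316,336,721): 316+336 ≤ 721 → not valid
(225,363,650): 225+363 ≤ 650 → not valid
(139,221,322): 139+221 > 322 → valid
(211,222,302): 211+222 > 302 → valid
(66,242,303): 66+242 > 303 → valid
(185,218,381): 185+218 > 381 → valid
(105,446,522): 105+446 > 522 → valid
5 of the 7 triples form a triangle.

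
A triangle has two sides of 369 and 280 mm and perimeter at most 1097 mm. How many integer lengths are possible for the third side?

359

Triangle inequality: 89 < x < 649. Perimeter ≤ 1097 gives x ≤ 1097 − 369 − 280 = 448.
So 89 < x ≤ 448; integers 90 through 448: 359 values.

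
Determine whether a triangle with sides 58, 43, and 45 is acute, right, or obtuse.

Compare the square of the longest side to the sum of squares of the other two: 43² + 45² = 3874 > 3364 = 58².

acute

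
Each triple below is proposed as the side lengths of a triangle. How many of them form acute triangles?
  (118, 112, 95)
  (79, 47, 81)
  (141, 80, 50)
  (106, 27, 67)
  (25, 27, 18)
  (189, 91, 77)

3

(118,112,95): 95²+112² = 21569 > 13924 = 118² → acute
(79,47,81): 47²+79² = 8450 > 6561 = 81² → acute
(141,80,50): 50+80 ≤ 141, not a triangle
(106,27,67): 27+67 ≤ 106, not a triangle
(25,27,18): 18²+25² = 949 > 729 = 27² → acute
(189,91,77): 77+91 ≤ 189, not a triangle
3 of the 6 are acute.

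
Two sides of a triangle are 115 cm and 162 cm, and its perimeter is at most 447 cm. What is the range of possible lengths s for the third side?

Triangle inequality alone gives 47 < s < 277.
The perimeter condition gives s ≤ 447 − 115 − 162 = 170.
Intersecting the two: 47 < s ≤ 170.

47 < s ≤ 170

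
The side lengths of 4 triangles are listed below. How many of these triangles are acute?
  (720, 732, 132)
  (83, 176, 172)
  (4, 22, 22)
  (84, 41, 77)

(720,732,132): 132²+720² = 535824 = 732² → right
(83,176,172): 83²+172² = 36473 > 30976 = 176² → acute
(4,22,22): 4²+22² = 500 > 484 = 22² → acute
(84,41,77): 41²+77² = 7610 > 7056 = 84² → acute
3 of the 4 are acute.

3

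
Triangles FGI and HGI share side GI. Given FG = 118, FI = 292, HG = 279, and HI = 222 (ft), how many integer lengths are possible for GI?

From triangle FGI: 174 < GI < 410.
From triangle HGI: 57 < GI < 501.
Intersection: 174 < GI < 410, so integers 175 through 409: 235 values.

235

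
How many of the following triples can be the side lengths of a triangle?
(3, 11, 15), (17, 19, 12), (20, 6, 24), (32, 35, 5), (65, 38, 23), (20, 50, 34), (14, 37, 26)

5

(3,11,15): 3+11 ≤ 15 → not valid
(12,17,19): 12+17 > 19 → valid
(6,20,24): 6+20 > 24 → valid
(5,32,35): 5+32 > 35 → valid
(23,38,65): 23+38 ≤ 65 → not valid
(20,34,50): 20+34 > 50 → valid
(14,26,37): 14+26 > 37 → valid
5 of the 7 triples form a triangle.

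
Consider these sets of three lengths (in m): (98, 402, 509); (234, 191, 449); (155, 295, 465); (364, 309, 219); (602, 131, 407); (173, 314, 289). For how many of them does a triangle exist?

2

(98,402,509): 98+402 ≤ 509 → not valid
(191,234,449): 191+234 ≤ 449 → not valid
(155,295,465): 155+295 ≤ 465 → not valid
(219,309,364): 219+309 > 364 → valid
(131,407,602): 131+407 ≤ 602 → not valid
(173,289,314): 173+289 > 314 → valid
2 of the 6 triples form a triangle.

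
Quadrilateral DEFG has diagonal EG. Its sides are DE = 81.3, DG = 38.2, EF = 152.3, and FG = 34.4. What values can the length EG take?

From triangle DEG: |81.3 − 38.2| < EG < 81.3 + 38.2, i.e. 43.1 < EG < 119.5.
From triangle FEG: 117.9 < EG < 186.7.
Both must hold, so EG lies in the intersection.

117.9 < EG < 119.5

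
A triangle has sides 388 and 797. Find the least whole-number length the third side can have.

410

The third side must be strictly greater than |388 − 797| = 409.
The smallest integer above 409 is 410.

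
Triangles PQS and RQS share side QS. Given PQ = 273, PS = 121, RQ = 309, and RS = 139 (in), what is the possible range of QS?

170 < QS < 394

From triangle PQS: |273 − 121| < QS < 273 + 121, i.e. 152 < QS < 394.
From triangle RQS: 170 < QS < 448.
Both must hold, so QS lies in the intersection.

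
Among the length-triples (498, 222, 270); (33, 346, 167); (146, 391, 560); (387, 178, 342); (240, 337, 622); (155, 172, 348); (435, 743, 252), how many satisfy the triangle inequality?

(222,270,498): 222+270 ≤ 498 → not valid
(33,167,346): 33+167 ≤ 346 → not valid
(146,391,560): 146+391 ≤ 560 → not valid
(178,342,387): 178+342 > 387 → valid
(240,337,622): 240+337 ≤ 622 → not valid
(155,172,348): 155+172 ≤ 348 → not valid
(252,435,743): 252+435 ≤ 743 → not valid
1 of the 7 triples forms a triangle.

1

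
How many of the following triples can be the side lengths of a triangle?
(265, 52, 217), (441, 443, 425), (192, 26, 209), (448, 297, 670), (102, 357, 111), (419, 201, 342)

(52,217,265): 52+217 > 265 → valid
(425,441,443): 425+441 > 443 → valid
(26,192,209): 26+192 > 209 → valid
(297,448,670): 297+448 > 670 → valid
(102,111,357): 102+111 ≤ 357 → not valid
(201,342,419): 201+342 > 419 → valid
5 of the 6 triples form a triangle.

5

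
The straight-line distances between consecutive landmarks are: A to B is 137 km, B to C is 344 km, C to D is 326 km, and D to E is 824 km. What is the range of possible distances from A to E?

17 ≤ AE ≤ 1631 km

The maximum is all hops collinear in one direction: 137 + 344 + 326 + 824 = 1631.
The longest hop is 824; the others sum to 807. Folding the others back against it leaves at least 824 − 807 = 17.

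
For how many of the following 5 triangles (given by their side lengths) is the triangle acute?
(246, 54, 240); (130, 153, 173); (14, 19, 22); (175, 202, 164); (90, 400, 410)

3

(246,54,240): 54²+240² = 60516 = 246² → right
(130,153,173): 130²+153² = 40309 > 29929 = 173² → acute
(14,19,22): 14²+19² = 557 > 484 = 22² → acute
(175,202,164): 164²+175² = 57521 > 40804 = 202² → acute
(90,400,410): 90²+400² = 168100 = 410² → right
3 of the 5 are acute.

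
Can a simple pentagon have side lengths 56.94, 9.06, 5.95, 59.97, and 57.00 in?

Yes

A pentagon exists iff every side is shorter than the sum of the others — equivalently, the longest side is less than the sum of the rest.
Longest side 59.97 < 128.95 (sum of the remaining 4), so yes.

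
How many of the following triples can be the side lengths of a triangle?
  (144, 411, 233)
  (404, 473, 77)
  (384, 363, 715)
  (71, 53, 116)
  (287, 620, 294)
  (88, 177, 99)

(144,233,411): 144+233 ≤ 411 → not valid
(77,404,473): 77+404 > 473 → valid
(363,384,715): 363+384 > 715 → valid
(53,71,116): 53+71 > 116 → valid
(287,294,620): 287+294 ≤ 620 → not valid
(88,99,177): 88+99 > 177 → valid
4 of the 6 triples form a triangle.

4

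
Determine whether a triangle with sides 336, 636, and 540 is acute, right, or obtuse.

Compare the square of the longest side to the sum of squares of the other two: 336² + 540² = 404496 = 636².

right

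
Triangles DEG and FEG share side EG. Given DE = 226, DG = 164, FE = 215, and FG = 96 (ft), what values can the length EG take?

119 < EG < 311

From triangle DEG: |226 − 164| < EG < 226 + 164, i.e. 62 < EG < 390.
From triangle FEG: 119 < EG < 311.
Both must hold, so EG lies in the intersection.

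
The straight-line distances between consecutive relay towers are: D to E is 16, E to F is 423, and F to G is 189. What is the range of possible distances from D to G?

The maximum is all hops collinear in one direction: 16 + 423 + 189 = 628.
The longest hop is 423; the others sum to 205. Folding the others back against it leaves at least 423 − 205 = 218.

218 ≤ DG ≤ 628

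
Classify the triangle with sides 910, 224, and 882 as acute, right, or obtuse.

right

Compare the square of the longest side to the sum of squares of the other two: 224² + 882² = 828100 = 910².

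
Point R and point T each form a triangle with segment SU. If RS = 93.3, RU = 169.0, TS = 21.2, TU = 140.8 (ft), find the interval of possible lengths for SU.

119.6 < SU < 162.0

From triangle RSU: |93.3 − 169.0| < SU < 93.3 + 169.0, i.e. 75.7 < SU < 262.3.
From triangle TSU: 119.6 < SU < 162.0.
Both must hold, so SU lies in the intersection.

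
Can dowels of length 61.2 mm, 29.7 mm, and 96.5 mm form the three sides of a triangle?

No

The longest side is 96.5, but the other two sum to only 90.9.
90.9 < 96.5, so the triangle inequality fails.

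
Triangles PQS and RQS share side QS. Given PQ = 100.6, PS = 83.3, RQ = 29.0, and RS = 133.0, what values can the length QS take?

104.0 < QS < 162.0

From triangle PQS: |100.6 − 83.3| < QS < 100.6 + 83.3, i.e. 17.3 < QS < 183.9.
From triangle RQS: 104.0 < QS < 162.0.
Both must hold, so QS lies in the intersection.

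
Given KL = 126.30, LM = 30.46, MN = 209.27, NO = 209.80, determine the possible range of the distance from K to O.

0 ≤ KO ≤ 575.83

The maximum is all hops collinear in one direction: 126.30 + 30.46 + 209.27 + 209.80 = 575.83.
The longest hop is 209.80; the others sum to 366.03. Since 209.80 ≤ 366.03, the path can fold back on itself completely, so the minimum distance is 0.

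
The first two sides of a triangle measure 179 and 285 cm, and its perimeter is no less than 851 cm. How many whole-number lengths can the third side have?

77

Triangle inequality: 106 < x < 464. Perimeter ≥ 851 gives x ≥ 851 − 179 − 285 = 387.
So 387 ≤ x < 464; integers 387 through 463: 77 values.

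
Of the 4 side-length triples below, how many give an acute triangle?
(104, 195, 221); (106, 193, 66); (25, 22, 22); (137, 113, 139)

(104,195,221): 104²+195² = 48841 = 221² → right
(106,193,66): 66+106 ≤ 193, not a triangle
(25,22,22): 22²+22² = 968 > 625 = 25² → acute
(137,113,139): 113²+137² = 31538 > 19321 = 139² → acute
2 of the 4 are acute.

2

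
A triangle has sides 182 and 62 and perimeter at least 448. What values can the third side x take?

204 ≤ x < 244

Triangle inequality alone gives 120 < x < 244.
The perimeter condition gives x ≥ 448 − 182 − 62 = 204.
Intersecting the two: 204 ≤ x < 244.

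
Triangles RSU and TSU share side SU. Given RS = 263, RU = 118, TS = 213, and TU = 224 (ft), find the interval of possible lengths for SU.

From triangle RSU: |263 − 118| < SU < 263 + 118, i.e. 145 < SU < 381.
From triangle TSU: 11 < SU < 437.
Both must hold, so SU lies in the intersection.

145 < SU < 381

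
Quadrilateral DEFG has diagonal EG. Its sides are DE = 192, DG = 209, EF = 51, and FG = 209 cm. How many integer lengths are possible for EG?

101

From triangle DEG: 17 < EG < 401.
From triangle FEG: 158 < EG < 260.
Intersection: 158 < EG < 260, so integers 159 through 259: 101 values.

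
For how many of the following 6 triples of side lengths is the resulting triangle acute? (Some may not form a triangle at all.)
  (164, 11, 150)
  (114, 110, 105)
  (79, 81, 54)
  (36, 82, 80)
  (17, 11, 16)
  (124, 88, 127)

5

(164,11,150): 11+150 ≤ 164, not a triangle
(114,110,105): 105²+110² = 23125 > 12996 = 114² → acute
(79,81,54): 54²+79² = 9157 > 6561 = 81² → acute
(36,82,80): 36²+80² = 7696 > 6724 = 82² → acute
(17,11,16): 11²+16² = 377 > 289 = 17² → acute
(124,88,127): 88²+124² = 23120 > 16129 = 127² → acute
5 of the 6 are acute.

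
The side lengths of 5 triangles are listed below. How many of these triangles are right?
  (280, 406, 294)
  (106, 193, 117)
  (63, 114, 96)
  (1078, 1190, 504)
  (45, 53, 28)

3

(280,406,294): 280²+294² = 164836 = 406² → right
(106,193,117): 106²+117² = 24925 < 37249 = 193² → obtuse
(63,114,96): 63²+96² = 13185 > 12996 = 114² → acute
(1078,1190,504): 504²+1078² = 1416100 = 1190² → right
(45,53,28): 28²+45² = 2809 = 53² → right
3 of the 5 are right.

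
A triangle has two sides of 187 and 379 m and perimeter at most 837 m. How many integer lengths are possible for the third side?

79

Triangle inequality: 192 < x < 566. Perimeter ≤ 837 gives x ≤ 837 − 187 − 379 = 271.
So 192 < x ≤ 271; integers 193 through 271: 79 values.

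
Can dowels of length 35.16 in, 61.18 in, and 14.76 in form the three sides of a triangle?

No

The longest side is 61.18, but the other two sum to only 49.92.
49.92 < 61.18, so the triangle inequality fails.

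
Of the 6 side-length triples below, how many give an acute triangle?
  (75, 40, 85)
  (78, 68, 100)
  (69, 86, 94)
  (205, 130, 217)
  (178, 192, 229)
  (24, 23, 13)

5

(75,40,85): 40²+75² = 7225 = 85² → right
(78,68,100): 68²+78² = 10708 > 10000 = 100² → acute
(69,86,94): 69²+86² = 12157 > 8836 = 94² → acute
(205,130,217): 130²+205² = 58925 > 47089 = 217² → acute
(178,192,229): 178²+192² = 68548 > 52441 = 229² → acute
(24,23,13): 13²+23² = 698 > 576 = 24² → acute
5 of the 6 are acute.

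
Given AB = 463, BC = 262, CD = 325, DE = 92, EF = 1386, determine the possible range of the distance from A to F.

244 ≤ AF ≤ 2528

The maximum is all hops collinear in one direction: 463 + 262 + 325 + 92 + 1386 = 2528.
The longest hop is 1386; the others sum to 1142. Folding the others back against it leaves at least 1386 − 1142 = 244.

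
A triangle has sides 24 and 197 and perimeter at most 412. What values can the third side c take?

Triangle inequality alone gives 173 < c < 221.
The perimeter condition gives c ≤ 412 − 24 − 197 = 191.
Intersecting the two: 173 < c ≤ 191.

173 < c ≤ 191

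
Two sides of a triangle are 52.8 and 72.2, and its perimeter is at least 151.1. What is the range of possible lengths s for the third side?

Triangle inequality alone gives 19.4 < s < 125.0.
The perimeter condition gives s ≥ 151.1 − 52.8 − 72.2 = 26.1.
Intersecting the two: 26.1 ≤ s < 125.0.

26.1 ≤ s < 125.0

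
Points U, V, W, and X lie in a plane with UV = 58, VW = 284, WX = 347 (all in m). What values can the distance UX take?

5 ≤ UX ≤ 689 m

The maximum is all hops collinear in one direction: 58 + 284 + 347 = 689.
The longest hop is 347; the others sum to 342. Folding the others back against it leaves at least 347 − 342 = 5.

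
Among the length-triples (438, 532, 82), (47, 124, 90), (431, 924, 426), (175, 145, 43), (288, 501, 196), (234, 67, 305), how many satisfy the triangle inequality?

2

(82,438,532): 82+438 ≤ 532 → not valid
(47,90,124): 47+90 > 124 → valid
(426,431,924): 426+431 ≤ 924 → not valid
(43,145,175): 43+145 > 175 → valid
(196,288,501): 196+288 ≤ 501 → not valid
(67,234,305): 67+234 ≤ 305 → not valid
2 of the 6 triples form a triangle.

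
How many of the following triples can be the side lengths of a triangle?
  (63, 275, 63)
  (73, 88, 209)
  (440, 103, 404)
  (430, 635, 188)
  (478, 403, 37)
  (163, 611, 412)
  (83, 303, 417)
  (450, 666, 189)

1

(63,63,275): 63+63 ≤ 275 → not valid
(73,88,209): 73+88 ≤ 209 → not valid
(103,404,440): 103+404 > 440 → valid
(188,430,635): 188+430 ≤ 635 → not valid
(37,403,478): 37+403 ≤ 478 → not valid
(163,412,611): 163+412 ≤ 611 → not valid
(83,303,417): 83+303 ≤ 417 → not valid
(189,450,666): 189+450 ≤ 666 → not valid
1 of the 8 triples forms a triangle.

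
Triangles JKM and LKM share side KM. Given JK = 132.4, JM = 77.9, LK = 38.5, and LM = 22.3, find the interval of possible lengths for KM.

54.5 < KM < 60.8

From triangle JKM: |132.4 − 77.9| < KM < 132.4 + 77.9, i.e. 54.5 < KM < 210.3.
From triangle LKM: 16.2 < KM < 60.8.
Both must hold, so KM lies in the intersection.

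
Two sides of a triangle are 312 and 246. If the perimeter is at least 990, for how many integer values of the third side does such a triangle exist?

126

Triangle inequality: 66 < x < 558. Perimeter ≥ 990 gives x ≥ 990 − 312 − 246 = 432.
So 432 ≤ x < 558; integers 432 through 557: 126 values.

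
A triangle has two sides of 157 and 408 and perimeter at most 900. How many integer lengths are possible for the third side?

Triangle inequality: 251 < x < 565. Perimeter ≤ 900 gives x ≤ 900 − 157 − 408 = 335.
So 251 < x ≤ 335; integers 252 through 335: 84 values.

84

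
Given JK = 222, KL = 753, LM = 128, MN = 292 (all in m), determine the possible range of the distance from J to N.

111 ≤ JN ≤ 1395 m

The maximum is all hops collinear in one direction: 222 + 753 + 128 + 292 = 1395.
The longest hop is 753; the others sum to 642. Folding the others back against it leaves at least 753 − 642 = 111.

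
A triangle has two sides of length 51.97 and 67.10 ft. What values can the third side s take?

By the triangle inequality, s must be less than 51.97 + 67.10 = 119.07 and greater than |51.97 − 67.10| = 15.13.

15.13 < s < 119.07 (ft)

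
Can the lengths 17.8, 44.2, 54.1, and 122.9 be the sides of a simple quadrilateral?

For a quadrilateral, each side must be shorter than the sum of the others.
Here the longest side is 122.9, but the remaining 3 sides sum to only 116.1.

No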